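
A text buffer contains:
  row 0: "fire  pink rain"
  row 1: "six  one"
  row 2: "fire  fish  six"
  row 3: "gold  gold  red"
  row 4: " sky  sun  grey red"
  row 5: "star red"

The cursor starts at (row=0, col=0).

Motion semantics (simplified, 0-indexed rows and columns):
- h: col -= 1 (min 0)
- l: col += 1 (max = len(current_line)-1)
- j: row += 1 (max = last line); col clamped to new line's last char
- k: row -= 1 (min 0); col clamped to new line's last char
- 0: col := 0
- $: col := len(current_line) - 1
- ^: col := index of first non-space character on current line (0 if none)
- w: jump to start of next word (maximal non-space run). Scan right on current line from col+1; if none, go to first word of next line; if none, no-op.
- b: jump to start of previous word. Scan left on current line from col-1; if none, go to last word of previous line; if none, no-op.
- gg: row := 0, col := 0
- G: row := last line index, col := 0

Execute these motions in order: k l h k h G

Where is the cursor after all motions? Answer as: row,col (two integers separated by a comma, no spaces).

Answer: 5,0

Derivation:
After 1 (k): row=0 col=0 char='f'
After 2 (l): row=0 col=1 char='i'
After 3 (h): row=0 col=0 char='f'
After 4 (k): row=0 col=0 char='f'
After 5 (h): row=0 col=0 char='f'
After 6 (G): row=5 col=0 char='s'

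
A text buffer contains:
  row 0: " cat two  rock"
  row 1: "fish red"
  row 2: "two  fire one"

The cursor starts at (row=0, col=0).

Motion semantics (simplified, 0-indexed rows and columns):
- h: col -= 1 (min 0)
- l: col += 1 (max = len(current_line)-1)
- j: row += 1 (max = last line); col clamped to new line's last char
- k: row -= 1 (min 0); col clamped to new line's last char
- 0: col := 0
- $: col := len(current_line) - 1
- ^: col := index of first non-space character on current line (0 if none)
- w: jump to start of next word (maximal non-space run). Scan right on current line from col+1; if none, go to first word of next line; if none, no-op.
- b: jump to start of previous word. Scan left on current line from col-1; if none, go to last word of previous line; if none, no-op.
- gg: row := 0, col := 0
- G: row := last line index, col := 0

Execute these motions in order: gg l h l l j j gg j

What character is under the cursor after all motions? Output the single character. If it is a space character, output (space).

After 1 (gg): row=0 col=0 char='_'
After 2 (l): row=0 col=1 char='c'
After 3 (h): row=0 col=0 char='_'
After 4 (l): row=0 col=1 char='c'
After 5 (l): row=0 col=2 char='a'
After 6 (j): row=1 col=2 char='s'
After 7 (j): row=2 col=2 char='o'
After 8 (gg): row=0 col=0 char='_'
After 9 (j): row=1 col=0 char='f'

Answer: f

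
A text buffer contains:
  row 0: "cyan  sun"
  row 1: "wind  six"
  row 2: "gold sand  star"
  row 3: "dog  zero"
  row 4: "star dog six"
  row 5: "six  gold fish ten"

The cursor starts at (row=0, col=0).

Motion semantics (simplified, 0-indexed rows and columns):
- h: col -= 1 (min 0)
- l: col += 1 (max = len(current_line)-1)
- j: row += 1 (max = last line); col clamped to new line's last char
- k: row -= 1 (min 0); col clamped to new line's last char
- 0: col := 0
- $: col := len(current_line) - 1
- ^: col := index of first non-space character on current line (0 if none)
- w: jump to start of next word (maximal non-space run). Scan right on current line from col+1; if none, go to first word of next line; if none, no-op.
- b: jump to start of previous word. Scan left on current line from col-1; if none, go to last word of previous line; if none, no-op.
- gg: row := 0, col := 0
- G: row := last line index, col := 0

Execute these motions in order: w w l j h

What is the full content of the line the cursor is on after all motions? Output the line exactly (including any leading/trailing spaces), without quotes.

Answer: gold sand  star

Derivation:
After 1 (w): row=0 col=6 char='s'
After 2 (w): row=1 col=0 char='w'
After 3 (l): row=1 col=1 char='i'
After 4 (j): row=2 col=1 char='o'
After 5 (h): row=2 col=0 char='g'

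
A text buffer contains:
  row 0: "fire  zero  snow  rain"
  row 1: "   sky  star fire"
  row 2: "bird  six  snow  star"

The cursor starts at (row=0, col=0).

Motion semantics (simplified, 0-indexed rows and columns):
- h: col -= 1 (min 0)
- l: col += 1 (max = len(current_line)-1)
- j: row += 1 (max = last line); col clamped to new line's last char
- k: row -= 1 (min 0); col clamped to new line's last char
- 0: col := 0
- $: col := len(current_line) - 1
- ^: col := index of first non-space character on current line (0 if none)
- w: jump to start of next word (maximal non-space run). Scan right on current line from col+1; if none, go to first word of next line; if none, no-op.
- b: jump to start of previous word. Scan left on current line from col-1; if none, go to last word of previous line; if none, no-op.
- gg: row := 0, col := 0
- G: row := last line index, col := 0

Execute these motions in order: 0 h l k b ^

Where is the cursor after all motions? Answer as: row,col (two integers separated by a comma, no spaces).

Answer: 0,0

Derivation:
After 1 (0): row=0 col=0 char='f'
After 2 (h): row=0 col=0 char='f'
After 3 (l): row=0 col=1 char='i'
After 4 (k): row=0 col=1 char='i'
After 5 (b): row=0 col=0 char='f'
After 6 (^): row=0 col=0 char='f'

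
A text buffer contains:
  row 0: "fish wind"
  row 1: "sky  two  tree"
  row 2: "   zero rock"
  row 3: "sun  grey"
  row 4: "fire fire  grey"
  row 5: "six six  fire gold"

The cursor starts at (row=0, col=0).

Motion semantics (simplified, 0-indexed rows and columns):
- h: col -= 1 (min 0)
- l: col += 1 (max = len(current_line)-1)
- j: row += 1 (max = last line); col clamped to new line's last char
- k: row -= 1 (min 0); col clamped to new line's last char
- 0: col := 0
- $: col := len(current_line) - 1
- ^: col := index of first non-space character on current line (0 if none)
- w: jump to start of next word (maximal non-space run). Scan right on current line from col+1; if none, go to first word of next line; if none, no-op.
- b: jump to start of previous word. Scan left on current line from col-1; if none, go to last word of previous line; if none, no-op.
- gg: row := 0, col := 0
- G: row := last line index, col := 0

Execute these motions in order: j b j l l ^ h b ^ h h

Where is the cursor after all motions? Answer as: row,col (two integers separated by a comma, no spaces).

Answer: 0,0

Derivation:
After 1 (j): row=1 col=0 char='s'
After 2 (b): row=0 col=5 char='w'
After 3 (j): row=1 col=5 char='t'
After 4 (l): row=1 col=6 char='w'
After 5 (l): row=1 col=7 char='o'
After 6 (^): row=1 col=0 char='s'
After 7 (h): row=1 col=0 char='s'
After 8 (b): row=0 col=5 char='w'
After 9 (^): row=0 col=0 char='f'
After 10 (h): row=0 col=0 char='f'
After 11 (h): row=0 col=0 char='f'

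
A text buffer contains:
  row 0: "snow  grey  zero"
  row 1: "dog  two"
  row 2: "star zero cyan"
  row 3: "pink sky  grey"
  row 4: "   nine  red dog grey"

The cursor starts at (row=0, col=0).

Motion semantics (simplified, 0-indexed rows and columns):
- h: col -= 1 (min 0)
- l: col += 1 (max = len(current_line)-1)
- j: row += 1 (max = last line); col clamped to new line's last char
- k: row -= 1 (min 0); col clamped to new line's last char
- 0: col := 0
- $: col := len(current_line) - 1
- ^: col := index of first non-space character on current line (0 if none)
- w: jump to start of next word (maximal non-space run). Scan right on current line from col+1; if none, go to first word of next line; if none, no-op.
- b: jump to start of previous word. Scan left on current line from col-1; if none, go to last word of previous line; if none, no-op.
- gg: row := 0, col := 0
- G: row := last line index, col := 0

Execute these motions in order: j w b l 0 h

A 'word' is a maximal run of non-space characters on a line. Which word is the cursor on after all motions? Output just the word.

After 1 (j): row=1 col=0 char='d'
After 2 (w): row=1 col=5 char='t'
After 3 (b): row=1 col=0 char='d'
After 4 (l): row=1 col=1 char='o'
After 5 (0): row=1 col=0 char='d'
After 6 (h): row=1 col=0 char='d'

Answer: dog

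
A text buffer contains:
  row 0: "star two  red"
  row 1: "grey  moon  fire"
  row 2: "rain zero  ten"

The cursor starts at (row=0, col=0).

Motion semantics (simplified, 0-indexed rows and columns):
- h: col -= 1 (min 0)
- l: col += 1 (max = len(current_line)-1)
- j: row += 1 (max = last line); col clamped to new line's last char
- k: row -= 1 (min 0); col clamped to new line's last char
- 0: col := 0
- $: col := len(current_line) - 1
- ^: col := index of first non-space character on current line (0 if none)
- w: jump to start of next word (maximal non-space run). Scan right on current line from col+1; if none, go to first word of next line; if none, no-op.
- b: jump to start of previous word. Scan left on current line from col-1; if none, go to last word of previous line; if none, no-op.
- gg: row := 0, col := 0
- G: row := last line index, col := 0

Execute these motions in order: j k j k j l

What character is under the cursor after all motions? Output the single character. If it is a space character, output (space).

After 1 (j): row=1 col=0 char='g'
After 2 (k): row=0 col=0 char='s'
After 3 (j): row=1 col=0 char='g'
After 4 (k): row=0 col=0 char='s'
After 5 (j): row=1 col=0 char='g'
After 6 (l): row=1 col=1 char='r'

Answer: r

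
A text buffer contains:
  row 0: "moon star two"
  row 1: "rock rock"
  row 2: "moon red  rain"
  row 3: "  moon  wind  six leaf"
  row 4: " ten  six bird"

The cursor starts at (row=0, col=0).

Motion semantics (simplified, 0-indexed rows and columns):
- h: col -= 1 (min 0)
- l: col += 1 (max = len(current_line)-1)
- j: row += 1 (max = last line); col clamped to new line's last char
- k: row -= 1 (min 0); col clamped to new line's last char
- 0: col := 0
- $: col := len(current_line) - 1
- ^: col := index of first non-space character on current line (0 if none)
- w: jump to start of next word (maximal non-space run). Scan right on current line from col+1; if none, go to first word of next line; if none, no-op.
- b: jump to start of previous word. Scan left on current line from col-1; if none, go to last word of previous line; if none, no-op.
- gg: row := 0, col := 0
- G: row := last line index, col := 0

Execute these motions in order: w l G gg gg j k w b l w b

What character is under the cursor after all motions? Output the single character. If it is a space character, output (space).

After 1 (w): row=0 col=5 char='s'
After 2 (l): row=0 col=6 char='t'
After 3 (G): row=4 col=0 char='_'
After 4 (gg): row=0 col=0 char='m'
After 5 (gg): row=0 col=0 char='m'
After 6 (j): row=1 col=0 char='r'
After 7 (k): row=0 col=0 char='m'
After 8 (w): row=0 col=5 char='s'
After 9 (b): row=0 col=0 char='m'
After 10 (l): row=0 col=1 char='o'
After 11 (w): row=0 col=5 char='s'
After 12 (b): row=0 col=0 char='m'

Answer: m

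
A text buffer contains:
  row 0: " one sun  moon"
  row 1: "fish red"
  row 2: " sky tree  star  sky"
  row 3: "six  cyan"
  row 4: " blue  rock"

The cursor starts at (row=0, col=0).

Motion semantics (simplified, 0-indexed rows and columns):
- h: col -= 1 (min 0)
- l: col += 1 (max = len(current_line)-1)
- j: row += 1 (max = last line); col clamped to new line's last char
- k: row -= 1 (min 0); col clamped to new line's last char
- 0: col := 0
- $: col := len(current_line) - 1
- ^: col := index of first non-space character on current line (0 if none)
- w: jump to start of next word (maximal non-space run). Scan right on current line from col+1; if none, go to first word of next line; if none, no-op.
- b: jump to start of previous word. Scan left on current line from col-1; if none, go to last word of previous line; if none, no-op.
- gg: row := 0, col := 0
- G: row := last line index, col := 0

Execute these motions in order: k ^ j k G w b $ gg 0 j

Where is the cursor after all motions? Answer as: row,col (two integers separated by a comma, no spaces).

After 1 (k): row=0 col=0 char='_'
After 2 (^): row=0 col=1 char='o'
After 3 (j): row=1 col=1 char='i'
After 4 (k): row=0 col=1 char='o'
After 5 (G): row=4 col=0 char='_'
After 6 (w): row=4 col=1 char='b'
After 7 (b): row=3 col=5 char='c'
After 8 ($): row=3 col=8 char='n'
After 9 (gg): row=0 col=0 char='_'
After 10 (0): row=0 col=0 char='_'
After 11 (j): row=1 col=0 char='f'

Answer: 1,0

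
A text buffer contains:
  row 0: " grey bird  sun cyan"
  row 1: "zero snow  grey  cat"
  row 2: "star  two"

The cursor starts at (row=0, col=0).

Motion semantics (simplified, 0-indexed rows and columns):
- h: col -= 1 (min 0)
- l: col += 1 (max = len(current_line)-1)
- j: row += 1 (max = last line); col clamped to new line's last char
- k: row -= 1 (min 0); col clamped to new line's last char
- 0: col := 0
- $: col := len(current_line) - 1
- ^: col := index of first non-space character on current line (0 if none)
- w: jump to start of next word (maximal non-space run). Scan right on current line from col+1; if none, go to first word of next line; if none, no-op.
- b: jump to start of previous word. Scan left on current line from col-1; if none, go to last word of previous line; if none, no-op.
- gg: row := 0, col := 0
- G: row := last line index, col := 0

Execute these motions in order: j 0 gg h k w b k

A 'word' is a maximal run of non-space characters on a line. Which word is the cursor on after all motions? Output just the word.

Answer: grey

Derivation:
After 1 (j): row=1 col=0 char='z'
After 2 (0): row=1 col=0 char='z'
After 3 (gg): row=0 col=0 char='_'
After 4 (h): row=0 col=0 char='_'
After 5 (k): row=0 col=0 char='_'
After 6 (w): row=0 col=1 char='g'
After 7 (b): row=0 col=1 char='g'
After 8 (k): row=0 col=1 char='g'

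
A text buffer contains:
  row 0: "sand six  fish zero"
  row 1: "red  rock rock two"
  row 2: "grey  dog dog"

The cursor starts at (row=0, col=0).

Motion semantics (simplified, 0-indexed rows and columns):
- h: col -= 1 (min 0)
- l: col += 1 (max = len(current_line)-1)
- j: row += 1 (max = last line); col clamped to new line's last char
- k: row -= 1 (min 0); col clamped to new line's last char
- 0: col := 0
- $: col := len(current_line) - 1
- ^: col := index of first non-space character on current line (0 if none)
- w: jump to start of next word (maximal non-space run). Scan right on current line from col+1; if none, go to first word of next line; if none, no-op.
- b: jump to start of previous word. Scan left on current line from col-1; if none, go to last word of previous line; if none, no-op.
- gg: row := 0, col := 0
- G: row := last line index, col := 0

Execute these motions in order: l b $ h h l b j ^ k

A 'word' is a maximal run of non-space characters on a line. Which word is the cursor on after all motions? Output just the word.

After 1 (l): row=0 col=1 char='a'
After 2 (b): row=0 col=0 char='s'
After 3 ($): row=0 col=18 char='o'
After 4 (h): row=0 col=17 char='r'
After 5 (h): row=0 col=16 char='e'
After 6 (l): row=0 col=17 char='r'
After 7 (b): row=0 col=15 char='z'
After 8 (j): row=1 col=15 char='t'
After 9 (^): row=1 col=0 char='r'
After 10 (k): row=0 col=0 char='s'

Answer: sand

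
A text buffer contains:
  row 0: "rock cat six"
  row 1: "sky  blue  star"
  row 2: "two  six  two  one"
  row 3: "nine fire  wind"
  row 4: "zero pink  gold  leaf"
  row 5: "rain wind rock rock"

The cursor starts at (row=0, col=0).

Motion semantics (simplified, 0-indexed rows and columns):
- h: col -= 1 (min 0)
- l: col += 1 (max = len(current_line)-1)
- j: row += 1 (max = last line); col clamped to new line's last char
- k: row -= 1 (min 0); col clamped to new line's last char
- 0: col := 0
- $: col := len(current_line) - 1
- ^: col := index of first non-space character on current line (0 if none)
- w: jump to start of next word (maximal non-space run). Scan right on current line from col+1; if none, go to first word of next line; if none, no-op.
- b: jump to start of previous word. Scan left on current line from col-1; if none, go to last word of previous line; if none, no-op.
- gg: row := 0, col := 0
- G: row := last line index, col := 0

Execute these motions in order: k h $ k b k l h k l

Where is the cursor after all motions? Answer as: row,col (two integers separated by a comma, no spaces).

After 1 (k): row=0 col=0 char='r'
After 2 (h): row=0 col=0 char='r'
After 3 ($): row=0 col=11 char='x'
After 4 (k): row=0 col=11 char='x'
After 5 (b): row=0 col=9 char='s'
After 6 (k): row=0 col=9 char='s'
After 7 (l): row=0 col=10 char='i'
After 8 (h): row=0 col=9 char='s'
After 9 (k): row=0 col=9 char='s'
After 10 (l): row=0 col=10 char='i'

Answer: 0,10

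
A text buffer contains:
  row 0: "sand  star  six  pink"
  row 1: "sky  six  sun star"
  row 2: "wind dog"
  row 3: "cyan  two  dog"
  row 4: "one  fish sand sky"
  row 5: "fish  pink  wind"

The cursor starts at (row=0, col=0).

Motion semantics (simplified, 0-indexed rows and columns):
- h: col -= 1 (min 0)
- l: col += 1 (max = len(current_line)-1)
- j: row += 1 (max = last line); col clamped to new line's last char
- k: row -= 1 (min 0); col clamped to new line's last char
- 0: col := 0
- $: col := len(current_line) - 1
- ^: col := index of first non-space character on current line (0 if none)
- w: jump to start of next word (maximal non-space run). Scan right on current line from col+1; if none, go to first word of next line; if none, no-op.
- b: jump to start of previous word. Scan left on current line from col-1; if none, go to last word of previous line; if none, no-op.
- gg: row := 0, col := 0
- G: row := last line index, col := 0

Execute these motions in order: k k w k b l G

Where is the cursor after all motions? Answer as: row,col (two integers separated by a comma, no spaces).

Answer: 5,0

Derivation:
After 1 (k): row=0 col=0 char='s'
After 2 (k): row=0 col=0 char='s'
After 3 (w): row=0 col=6 char='s'
After 4 (k): row=0 col=6 char='s'
After 5 (b): row=0 col=0 char='s'
After 6 (l): row=0 col=1 char='a'
After 7 (G): row=5 col=0 char='f'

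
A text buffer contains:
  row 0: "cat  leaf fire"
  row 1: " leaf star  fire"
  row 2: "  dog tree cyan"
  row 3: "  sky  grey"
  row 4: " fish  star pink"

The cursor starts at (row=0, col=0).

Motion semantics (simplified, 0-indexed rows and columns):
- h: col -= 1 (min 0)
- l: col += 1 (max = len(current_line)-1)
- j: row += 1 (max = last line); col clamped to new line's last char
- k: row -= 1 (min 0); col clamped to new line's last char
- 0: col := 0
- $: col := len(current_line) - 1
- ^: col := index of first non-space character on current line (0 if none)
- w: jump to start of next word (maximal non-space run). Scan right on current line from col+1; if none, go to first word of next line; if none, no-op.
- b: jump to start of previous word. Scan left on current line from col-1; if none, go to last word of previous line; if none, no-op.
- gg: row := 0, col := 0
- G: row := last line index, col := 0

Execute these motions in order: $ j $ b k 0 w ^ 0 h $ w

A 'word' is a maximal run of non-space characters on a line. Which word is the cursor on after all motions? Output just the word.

Answer: leaf

Derivation:
After 1 ($): row=0 col=13 char='e'
After 2 (j): row=1 col=13 char='i'
After 3 ($): row=1 col=15 char='e'
After 4 (b): row=1 col=12 char='f'
After 5 (k): row=0 col=12 char='r'
After 6 (0): row=0 col=0 char='c'
After 7 (w): row=0 col=5 char='l'
After 8 (^): row=0 col=0 char='c'
After 9 (0): row=0 col=0 char='c'
After 10 (h): row=0 col=0 char='c'
After 11 ($): row=0 col=13 char='e'
After 12 (w): row=1 col=1 char='l'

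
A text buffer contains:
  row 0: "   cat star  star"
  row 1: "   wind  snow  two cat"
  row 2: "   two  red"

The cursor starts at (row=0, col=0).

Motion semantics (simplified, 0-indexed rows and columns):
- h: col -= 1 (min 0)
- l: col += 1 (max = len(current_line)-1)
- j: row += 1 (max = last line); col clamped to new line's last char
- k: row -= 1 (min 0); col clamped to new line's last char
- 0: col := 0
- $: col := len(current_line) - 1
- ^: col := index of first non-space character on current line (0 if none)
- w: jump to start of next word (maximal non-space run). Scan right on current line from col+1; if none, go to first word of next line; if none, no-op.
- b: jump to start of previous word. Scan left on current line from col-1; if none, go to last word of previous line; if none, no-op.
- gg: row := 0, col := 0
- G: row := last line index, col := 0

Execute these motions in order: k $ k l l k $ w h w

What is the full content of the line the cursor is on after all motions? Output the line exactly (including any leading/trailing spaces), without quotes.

After 1 (k): row=0 col=0 char='_'
After 2 ($): row=0 col=16 char='r'
After 3 (k): row=0 col=16 char='r'
After 4 (l): row=0 col=16 char='r'
After 5 (l): row=0 col=16 char='r'
After 6 (k): row=0 col=16 char='r'
After 7 ($): row=0 col=16 char='r'
After 8 (w): row=1 col=3 char='w'
After 9 (h): row=1 col=2 char='_'
After 10 (w): row=1 col=3 char='w'

Answer:    wind  snow  two cat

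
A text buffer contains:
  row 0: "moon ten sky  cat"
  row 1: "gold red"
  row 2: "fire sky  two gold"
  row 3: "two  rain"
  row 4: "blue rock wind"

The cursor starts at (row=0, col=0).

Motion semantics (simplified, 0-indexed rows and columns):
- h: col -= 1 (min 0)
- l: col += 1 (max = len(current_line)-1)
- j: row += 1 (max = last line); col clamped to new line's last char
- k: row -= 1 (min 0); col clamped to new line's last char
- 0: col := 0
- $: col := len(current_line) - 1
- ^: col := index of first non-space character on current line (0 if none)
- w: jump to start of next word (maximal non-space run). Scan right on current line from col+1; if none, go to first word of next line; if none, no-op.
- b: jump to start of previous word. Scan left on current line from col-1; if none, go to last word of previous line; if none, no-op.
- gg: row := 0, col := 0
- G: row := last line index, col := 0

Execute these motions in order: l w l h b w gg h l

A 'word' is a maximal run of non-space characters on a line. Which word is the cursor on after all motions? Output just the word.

Answer: moon

Derivation:
After 1 (l): row=0 col=1 char='o'
After 2 (w): row=0 col=5 char='t'
After 3 (l): row=0 col=6 char='e'
After 4 (h): row=0 col=5 char='t'
After 5 (b): row=0 col=0 char='m'
After 6 (w): row=0 col=5 char='t'
After 7 (gg): row=0 col=0 char='m'
After 8 (h): row=0 col=0 char='m'
After 9 (l): row=0 col=1 char='o'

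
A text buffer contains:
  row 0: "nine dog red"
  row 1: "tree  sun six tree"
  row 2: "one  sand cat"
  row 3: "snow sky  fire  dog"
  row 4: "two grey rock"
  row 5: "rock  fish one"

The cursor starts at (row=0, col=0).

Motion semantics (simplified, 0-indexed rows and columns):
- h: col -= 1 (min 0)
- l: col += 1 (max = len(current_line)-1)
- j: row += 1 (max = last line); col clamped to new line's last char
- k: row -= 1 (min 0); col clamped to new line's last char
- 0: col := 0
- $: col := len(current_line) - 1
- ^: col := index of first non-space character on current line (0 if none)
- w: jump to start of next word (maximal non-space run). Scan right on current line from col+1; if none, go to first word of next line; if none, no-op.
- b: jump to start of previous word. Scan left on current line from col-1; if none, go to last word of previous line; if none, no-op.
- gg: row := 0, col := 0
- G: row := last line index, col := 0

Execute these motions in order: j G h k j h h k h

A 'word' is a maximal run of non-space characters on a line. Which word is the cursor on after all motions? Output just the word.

Answer: two

Derivation:
After 1 (j): row=1 col=0 char='t'
After 2 (G): row=5 col=0 char='r'
After 3 (h): row=5 col=0 char='r'
After 4 (k): row=4 col=0 char='t'
After 5 (j): row=5 col=0 char='r'
After 6 (h): row=5 col=0 char='r'
After 7 (h): row=5 col=0 char='r'
After 8 (k): row=4 col=0 char='t'
After 9 (h): row=4 col=0 char='t'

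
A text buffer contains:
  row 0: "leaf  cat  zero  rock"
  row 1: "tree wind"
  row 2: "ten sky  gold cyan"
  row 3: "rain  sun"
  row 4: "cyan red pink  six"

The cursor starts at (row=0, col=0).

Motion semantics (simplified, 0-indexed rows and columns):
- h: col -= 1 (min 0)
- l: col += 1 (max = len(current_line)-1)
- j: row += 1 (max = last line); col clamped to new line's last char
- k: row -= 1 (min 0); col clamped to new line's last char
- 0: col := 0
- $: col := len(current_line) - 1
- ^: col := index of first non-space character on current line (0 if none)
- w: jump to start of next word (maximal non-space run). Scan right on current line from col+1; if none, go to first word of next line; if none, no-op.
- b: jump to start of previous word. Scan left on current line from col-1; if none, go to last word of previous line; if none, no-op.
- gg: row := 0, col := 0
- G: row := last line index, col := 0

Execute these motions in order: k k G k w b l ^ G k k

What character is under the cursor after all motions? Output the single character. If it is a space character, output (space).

Answer: t

Derivation:
After 1 (k): row=0 col=0 char='l'
After 2 (k): row=0 col=0 char='l'
After 3 (G): row=4 col=0 char='c'
After 4 (k): row=3 col=0 char='r'
After 5 (w): row=3 col=6 char='s'
After 6 (b): row=3 col=0 char='r'
After 7 (l): row=3 col=1 char='a'
After 8 (^): row=3 col=0 char='r'
After 9 (G): row=4 col=0 char='c'
After 10 (k): row=3 col=0 char='r'
After 11 (k): row=2 col=0 char='t'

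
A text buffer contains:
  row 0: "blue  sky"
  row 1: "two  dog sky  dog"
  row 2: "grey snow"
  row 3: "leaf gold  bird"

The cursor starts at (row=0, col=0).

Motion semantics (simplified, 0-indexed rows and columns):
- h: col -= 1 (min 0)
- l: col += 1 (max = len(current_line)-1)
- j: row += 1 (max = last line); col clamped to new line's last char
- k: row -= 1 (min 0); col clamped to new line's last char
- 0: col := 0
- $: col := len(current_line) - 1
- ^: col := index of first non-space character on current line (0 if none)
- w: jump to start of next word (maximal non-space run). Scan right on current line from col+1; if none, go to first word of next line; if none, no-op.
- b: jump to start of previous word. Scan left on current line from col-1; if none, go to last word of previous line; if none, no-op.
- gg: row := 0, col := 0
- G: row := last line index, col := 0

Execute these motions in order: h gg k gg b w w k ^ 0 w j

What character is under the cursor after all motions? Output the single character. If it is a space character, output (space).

Answer: o

Derivation:
After 1 (h): row=0 col=0 char='b'
After 2 (gg): row=0 col=0 char='b'
After 3 (k): row=0 col=0 char='b'
After 4 (gg): row=0 col=0 char='b'
After 5 (b): row=0 col=0 char='b'
After 6 (w): row=0 col=6 char='s'
After 7 (w): row=1 col=0 char='t'
After 8 (k): row=0 col=0 char='b'
After 9 (^): row=0 col=0 char='b'
After 10 (0): row=0 col=0 char='b'
After 11 (w): row=0 col=6 char='s'
After 12 (j): row=1 col=6 char='o'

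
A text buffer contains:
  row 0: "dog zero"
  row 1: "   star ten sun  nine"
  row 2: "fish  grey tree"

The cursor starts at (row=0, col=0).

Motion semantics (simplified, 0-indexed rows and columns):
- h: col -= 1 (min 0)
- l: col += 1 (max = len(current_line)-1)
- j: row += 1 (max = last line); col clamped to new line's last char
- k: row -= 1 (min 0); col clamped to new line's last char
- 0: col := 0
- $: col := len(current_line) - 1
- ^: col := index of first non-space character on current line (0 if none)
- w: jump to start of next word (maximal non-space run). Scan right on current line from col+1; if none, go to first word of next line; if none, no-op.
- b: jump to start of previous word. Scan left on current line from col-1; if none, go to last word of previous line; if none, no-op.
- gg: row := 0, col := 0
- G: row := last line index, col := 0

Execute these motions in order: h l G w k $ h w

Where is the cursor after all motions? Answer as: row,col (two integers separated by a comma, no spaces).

Answer: 2,0

Derivation:
After 1 (h): row=0 col=0 char='d'
After 2 (l): row=0 col=1 char='o'
After 3 (G): row=2 col=0 char='f'
After 4 (w): row=2 col=6 char='g'
After 5 (k): row=1 col=6 char='r'
After 6 ($): row=1 col=20 char='e'
After 7 (h): row=1 col=19 char='n'
After 8 (w): row=2 col=0 char='f'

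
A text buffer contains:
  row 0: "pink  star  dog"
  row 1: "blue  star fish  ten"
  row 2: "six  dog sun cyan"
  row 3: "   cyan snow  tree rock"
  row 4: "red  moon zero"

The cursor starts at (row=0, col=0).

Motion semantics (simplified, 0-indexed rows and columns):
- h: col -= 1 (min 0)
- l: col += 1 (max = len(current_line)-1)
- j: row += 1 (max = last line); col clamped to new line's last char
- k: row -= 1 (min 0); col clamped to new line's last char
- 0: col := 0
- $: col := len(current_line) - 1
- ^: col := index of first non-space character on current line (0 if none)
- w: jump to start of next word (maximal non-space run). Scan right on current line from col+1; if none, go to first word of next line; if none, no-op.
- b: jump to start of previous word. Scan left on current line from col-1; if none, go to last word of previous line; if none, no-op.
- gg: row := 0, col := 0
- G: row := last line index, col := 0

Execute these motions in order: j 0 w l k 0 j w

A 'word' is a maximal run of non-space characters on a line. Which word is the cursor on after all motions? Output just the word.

Answer: star

Derivation:
After 1 (j): row=1 col=0 char='b'
After 2 (0): row=1 col=0 char='b'
After 3 (w): row=1 col=6 char='s'
After 4 (l): row=1 col=7 char='t'
After 5 (k): row=0 col=7 char='t'
After 6 (0): row=0 col=0 char='p'
After 7 (j): row=1 col=0 char='b'
After 8 (w): row=1 col=6 char='s'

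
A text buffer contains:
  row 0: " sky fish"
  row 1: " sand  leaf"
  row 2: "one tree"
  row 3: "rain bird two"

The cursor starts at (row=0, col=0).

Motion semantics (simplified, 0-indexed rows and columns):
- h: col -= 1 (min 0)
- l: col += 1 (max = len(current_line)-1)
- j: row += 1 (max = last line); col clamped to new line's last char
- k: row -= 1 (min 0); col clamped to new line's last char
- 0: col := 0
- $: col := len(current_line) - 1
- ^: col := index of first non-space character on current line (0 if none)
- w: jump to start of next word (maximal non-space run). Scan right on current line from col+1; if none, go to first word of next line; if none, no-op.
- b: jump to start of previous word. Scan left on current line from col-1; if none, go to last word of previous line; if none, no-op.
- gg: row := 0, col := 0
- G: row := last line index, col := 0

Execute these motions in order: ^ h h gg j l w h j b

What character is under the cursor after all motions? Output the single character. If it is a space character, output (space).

After 1 (^): row=0 col=1 char='s'
After 2 (h): row=0 col=0 char='_'
After 3 (h): row=0 col=0 char='_'
After 4 (gg): row=0 col=0 char='_'
After 5 (j): row=1 col=0 char='_'
After 6 (l): row=1 col=1 char='s'
After 7 (w): row=1 col=7 char='l'
After 8 (h): row=1 col=6 char='_'
After 9 (j): row=2 col=6 char='e'
After 10 (b): row=2 col=4 char='t'

Answer: t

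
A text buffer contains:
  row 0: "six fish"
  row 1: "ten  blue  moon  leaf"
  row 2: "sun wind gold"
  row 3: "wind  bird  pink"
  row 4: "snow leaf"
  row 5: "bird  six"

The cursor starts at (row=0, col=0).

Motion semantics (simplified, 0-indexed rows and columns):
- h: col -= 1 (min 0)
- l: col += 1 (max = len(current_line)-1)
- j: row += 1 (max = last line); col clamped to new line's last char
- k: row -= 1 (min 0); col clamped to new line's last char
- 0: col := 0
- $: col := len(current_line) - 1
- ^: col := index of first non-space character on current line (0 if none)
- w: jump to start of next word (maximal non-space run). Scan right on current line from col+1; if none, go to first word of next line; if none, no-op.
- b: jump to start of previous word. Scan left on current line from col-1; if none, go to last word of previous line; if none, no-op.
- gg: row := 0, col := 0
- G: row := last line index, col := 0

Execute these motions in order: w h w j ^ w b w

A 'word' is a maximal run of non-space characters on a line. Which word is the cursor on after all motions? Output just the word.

Answer: blue

Derivation:
After 1 (w): row=0 col=4 char='f'
After 2 (h): row=0 col=3 char='_'
After 3 (w): row=0 col=4 char='f'
After 4 (j): row=1 col=4 char='_'
After 5 (^): row=1 col=0 char='t'
After 6 (w): row=1 col=5 char='b'
After 7 (b): row=1 col=0 char='t'
After 8 (w): row=1 col=5 char='b'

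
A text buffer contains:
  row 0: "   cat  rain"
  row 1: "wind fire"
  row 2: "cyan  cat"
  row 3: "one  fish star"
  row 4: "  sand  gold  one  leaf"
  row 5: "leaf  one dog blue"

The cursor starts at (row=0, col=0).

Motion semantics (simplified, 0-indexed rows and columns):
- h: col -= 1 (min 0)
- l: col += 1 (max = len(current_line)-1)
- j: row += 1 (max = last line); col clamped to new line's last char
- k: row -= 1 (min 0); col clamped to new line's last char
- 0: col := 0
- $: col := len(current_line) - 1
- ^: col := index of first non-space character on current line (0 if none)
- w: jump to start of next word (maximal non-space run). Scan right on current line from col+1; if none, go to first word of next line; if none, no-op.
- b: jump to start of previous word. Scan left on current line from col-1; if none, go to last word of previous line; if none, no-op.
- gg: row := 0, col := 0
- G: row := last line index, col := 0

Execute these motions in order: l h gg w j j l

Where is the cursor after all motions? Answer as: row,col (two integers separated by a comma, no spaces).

After 1 (l): row=0 col=1 char='_'
After 2 (h): row=0 col=0 char='_'
After 3 (gg): row=0 col=0 char='_'
After 4 (w): row=0 col=3 char='c'
After 5 (j): row=1 col=3 char='d'
After 6 (j): row=2 col=3 char='n'
After 7 (l): row=2 col=4 char='_'

Answer: 2,4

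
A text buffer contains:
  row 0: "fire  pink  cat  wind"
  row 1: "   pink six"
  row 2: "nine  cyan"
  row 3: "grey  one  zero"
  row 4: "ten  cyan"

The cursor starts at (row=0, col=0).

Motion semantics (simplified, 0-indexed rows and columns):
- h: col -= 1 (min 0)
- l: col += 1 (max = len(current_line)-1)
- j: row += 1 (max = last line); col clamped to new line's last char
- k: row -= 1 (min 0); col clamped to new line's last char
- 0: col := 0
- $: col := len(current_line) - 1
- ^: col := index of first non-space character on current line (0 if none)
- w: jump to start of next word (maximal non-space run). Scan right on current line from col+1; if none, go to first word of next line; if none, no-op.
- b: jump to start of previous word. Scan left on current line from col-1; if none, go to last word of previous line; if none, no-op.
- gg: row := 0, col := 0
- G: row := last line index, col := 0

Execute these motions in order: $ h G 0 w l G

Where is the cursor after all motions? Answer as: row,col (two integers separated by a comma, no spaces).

Answer: 4,0

Derivation:
After 1 ($): row=0 col=20 char='d'
After 2 (h): row=0 col=19 char='n'
After 3 (G): row=4 col=0 char='t'
After 4 (0): row=4 col=0 char='t'
After 5 (w): row=4 col=5 char='c'
After 6 (l): row=4 col=6 char='y'
After 7 (G): row=4 col=0 char='t'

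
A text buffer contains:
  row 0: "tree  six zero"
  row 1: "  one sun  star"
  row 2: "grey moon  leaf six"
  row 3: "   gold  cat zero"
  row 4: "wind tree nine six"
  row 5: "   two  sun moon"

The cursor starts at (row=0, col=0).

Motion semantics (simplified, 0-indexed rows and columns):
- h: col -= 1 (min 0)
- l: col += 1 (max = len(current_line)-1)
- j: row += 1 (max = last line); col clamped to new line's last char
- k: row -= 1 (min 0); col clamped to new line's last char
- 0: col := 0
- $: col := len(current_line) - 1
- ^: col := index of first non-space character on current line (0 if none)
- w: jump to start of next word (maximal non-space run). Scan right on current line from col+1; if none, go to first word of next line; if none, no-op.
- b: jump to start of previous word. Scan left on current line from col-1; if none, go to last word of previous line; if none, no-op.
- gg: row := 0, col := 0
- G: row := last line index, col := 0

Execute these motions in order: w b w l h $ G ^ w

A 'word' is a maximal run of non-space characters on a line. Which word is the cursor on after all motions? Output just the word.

Answer: sun

Derivation:
After 1 (w): row=0 col=6 char='s'
After 2 (b): row=0 col=0 char='t'
After 3 (w): row=0 col=6 char='s'
After 4 (l): row=0 col=7 char='i'
After 5 (h): row=0 col=6 char='s'
After 6 ($): row=0 col=13 char='o'
After 7 (G): row=5 col=0 char='_'
After 8 (^): row=5 col=3 char='t'
After 9 (w): row=5 col=8 char='s'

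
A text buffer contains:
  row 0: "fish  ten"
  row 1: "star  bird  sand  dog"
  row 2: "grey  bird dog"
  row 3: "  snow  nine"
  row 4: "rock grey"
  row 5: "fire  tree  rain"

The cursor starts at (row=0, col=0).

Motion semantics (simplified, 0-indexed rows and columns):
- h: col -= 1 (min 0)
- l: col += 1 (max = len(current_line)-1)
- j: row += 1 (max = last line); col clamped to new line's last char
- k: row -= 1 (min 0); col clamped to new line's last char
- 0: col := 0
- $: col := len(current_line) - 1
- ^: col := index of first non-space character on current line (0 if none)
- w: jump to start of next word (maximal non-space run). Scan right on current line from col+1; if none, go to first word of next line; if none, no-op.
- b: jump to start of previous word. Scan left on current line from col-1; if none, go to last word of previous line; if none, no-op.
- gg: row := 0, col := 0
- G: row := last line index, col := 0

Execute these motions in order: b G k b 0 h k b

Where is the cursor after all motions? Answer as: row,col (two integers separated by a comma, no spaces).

After 1 (b): row=0 col=0 char='f'
After 2 (G): row=5 col=0 char='f'
After 3 (k): row=4 col=0 char='r'
After 4 (b): row=3 col=8 char='n'
After 5 (0): row=3 col=0 char='_'
After 6 (h): row=3 col=0 char='_'
After 7 (k): row=2 col=0 char='g'
After 8 (b): row=1 col=18 char='d'

Answer: 1,18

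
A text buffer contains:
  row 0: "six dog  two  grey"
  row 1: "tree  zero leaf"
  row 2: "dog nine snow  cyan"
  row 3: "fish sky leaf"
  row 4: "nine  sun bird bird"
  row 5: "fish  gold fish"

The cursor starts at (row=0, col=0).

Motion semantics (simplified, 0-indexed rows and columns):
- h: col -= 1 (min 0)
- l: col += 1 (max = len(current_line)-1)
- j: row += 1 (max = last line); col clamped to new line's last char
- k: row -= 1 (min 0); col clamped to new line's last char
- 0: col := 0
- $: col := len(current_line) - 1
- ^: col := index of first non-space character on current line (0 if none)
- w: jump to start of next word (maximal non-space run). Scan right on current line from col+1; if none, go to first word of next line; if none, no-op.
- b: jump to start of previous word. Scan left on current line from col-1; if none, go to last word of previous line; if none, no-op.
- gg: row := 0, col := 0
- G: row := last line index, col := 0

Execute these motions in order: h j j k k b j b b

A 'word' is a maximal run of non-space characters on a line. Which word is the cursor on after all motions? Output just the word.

After 1 (h): row=0 col=0 char='s'
After 2 (j): row=1 col=0 char='t'
After 3 (j): row=2 col=0 char='d'
After 4 (k): row=1 col=0 char='t'
After 5 (k): row=0 col=0 char='s'
After 6 (b): row=0 col=0 char='s'
After 7 (j): row=1 col=0 char='t'
After 8 (b): row=0 col=14 char='g'
After 9 (b): row=0 col=9 char='t'

Answer: two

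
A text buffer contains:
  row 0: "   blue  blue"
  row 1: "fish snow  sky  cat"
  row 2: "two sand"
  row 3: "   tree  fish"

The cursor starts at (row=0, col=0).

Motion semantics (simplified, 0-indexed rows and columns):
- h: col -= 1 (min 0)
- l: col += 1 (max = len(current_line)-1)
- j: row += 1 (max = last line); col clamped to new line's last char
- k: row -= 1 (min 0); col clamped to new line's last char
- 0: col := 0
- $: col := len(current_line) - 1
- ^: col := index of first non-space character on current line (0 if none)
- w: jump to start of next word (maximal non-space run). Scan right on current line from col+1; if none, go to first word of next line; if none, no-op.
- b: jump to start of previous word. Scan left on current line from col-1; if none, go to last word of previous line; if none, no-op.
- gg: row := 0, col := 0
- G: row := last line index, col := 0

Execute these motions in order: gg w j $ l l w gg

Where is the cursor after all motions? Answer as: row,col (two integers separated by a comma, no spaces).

After 1 (gg): row=0 col=0 char='_'
After 2 (w): row=0 col=3 char='b'
After 3 (j): row=1 col=3 char='h'
After 4 ($): row=1 col=18 char='t'
After 5 (l): row=1 col=18 char='t'
After 6 (l): row=1 col=18 char='t'
After 7 (w): row=2 col=0 char='t'
After 8 (gg): row=0 col=0 char='_'

Answer: 0,0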